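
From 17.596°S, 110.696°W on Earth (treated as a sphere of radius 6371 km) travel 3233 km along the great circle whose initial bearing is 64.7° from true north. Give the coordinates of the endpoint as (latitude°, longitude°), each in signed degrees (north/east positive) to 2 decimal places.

Angular distance δ = d/R = 3233/6371 = 0.50746 rad; initial bearing θ = 1.1292 rad.
sin φ₂ = sin φ₁ cos δ + cos φ₁ sin δ cos θ = (-0.3023)(0.8740) + (0.9532)(0.4860)(0.4274) = -0.0662, so φ₂ = -3.80°.
Δλ = atan2(sin θ sin δ cos φ₁, cos δ − sin φ₁ sin φ₂) = atan2(0.4188, 0.8540) = 26.124°.
λ₂ = -110.696° + 26.124° = -84.57°.

-3.80°, -84.57°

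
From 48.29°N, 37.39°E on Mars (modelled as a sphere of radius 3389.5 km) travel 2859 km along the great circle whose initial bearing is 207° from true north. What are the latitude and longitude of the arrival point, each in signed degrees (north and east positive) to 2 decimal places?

3.07°, 17.54°

Angular distance δ = d/R = 2859/3389.5 = 0.84349 rad; initial bearing θ = 3.6128 rad.
sin φ₂ = sin φ₁ cos δ + cos φ₁ sin δ cos θ = (0.7465)(0.6649) + (0.6654)(0.7470)(-0.8910) = 0.0535, so φ₂ = 3.07°.
Δλ = atan2(sin θ sin δ cos φ₁, cos δ − sin φ₁ sin φ₂) = atan2(-0.2256, 0.6249) = -19.853°.
λ₂ = 37.390° − 19.853° = 17.54°.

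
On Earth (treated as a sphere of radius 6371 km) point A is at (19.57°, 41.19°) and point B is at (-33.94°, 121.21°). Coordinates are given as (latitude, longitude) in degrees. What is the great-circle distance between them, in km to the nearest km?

10336 km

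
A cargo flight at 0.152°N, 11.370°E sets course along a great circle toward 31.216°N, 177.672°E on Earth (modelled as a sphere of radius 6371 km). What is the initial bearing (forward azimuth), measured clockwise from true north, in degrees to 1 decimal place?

Δλ = 166.302° = 2.9025 rad.
y = sin Δλ · cos φ₂ = (0.2368)(0.8552) = 0.2025
x = cos φ₁ sin φ₂ − sin φ₁ cos φ₂ cos Δλ = (1.0000)(0.5183) − (0.0027)(0.8552)(-0.9716) = 0.5205
θ = atan2(y, x) = 21.26°, so the bearing is 21.3°.

21.3°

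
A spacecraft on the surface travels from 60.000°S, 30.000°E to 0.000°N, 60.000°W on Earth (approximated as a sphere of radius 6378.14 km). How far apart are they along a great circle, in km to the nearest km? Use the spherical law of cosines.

In radians: φ₁ = -1.0472, φ₂ = 0.0000, Δλ = -90.000° = -1.5708 rad.
cos c = sin φ₁ sin φ₂ + cos φ₁ cos φ₂ cos Δλ = (-0.8660)(0.0000) + (0.5000)(1.0000)(0.0000) = 0.00000,
so c = arccos(0.00000) = 1.57080 rad.
Distance = R·c = 6378.14 × 1.5708 ≈ 10019 km.

10019 km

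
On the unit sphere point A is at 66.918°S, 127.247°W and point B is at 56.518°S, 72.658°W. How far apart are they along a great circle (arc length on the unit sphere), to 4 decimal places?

In radians: φ₁ = -1.1679, φ₂ = -0.9864, Δλ = 54.589° = 0.9528 rad.
cos c = sin φ₁ sin φ₂ + cos φ₁ cos φ₂ cos Δλ = (-0.9199)(-0.8341) + (0.3920)(0.5517)(0.5794) = 0.89261,
so c = arccos(0.89261) = 0.46769 rad.
On the unit sphere the arc length equals the central angle: 0.4677.

0.4677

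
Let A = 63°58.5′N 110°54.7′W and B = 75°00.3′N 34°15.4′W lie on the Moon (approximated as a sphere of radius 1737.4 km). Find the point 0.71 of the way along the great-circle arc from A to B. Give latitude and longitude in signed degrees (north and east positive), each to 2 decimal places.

The central angle between A and B is δ = 0.4641 rad.
With f = 0.71, the slerp weights are sin((1−f)δ)/sin δ = 0.2998 and sin(fδ)/sin δ = 0.7229.
Weighted sum of the unit vectors: (0.2998)·(-0.1566,-0.4099,0.8986) + (0.7229)·(0.2139,-0.1456,0.9659) = (0.1076, -0.2281, 0.9677).
Converting back: φ = atan2(z, √(x²+y²)) = 75.39°, λ = atan2(y, x) = -64.74°.

75.39°, -64.74°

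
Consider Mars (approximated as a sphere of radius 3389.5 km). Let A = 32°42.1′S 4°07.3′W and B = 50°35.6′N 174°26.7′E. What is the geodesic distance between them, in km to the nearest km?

With latitudes φ₁ = -32.702°, φ₂ = 50.593° and longitude difference Δλ = 178.567°:
cos c = sin φ₁ sin φ₂ + cos φ₁ cos φ₂ cos Δλ = (-0.5403)(0.7727) + (0.8415)(0.6348)(-0.9997) = -0.95147,
so c = arccos(-0.95147) = 2.82878 rad.
Distance = R·c = 3389.5 × 2.8288 ≈ 9588 km.

9588 km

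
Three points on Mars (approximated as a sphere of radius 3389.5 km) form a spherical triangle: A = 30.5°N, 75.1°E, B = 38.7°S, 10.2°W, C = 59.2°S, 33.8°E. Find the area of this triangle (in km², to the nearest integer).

8074847 km²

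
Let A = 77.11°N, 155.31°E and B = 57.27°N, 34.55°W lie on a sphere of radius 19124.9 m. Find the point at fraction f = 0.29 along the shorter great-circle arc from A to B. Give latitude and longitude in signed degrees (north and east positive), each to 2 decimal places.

Central angle δ = 0.7937 rad. Interpolating on the sphere with fraction f = 0.29:
P = [sin((1−f)δ)·A + sin(fδ)·B] / sin δ = 0.7492·A + 0.3200·B in Cartesian coordinates,
giving P = (-0.0094, -0.0283, 0.9996), i.e. latitude 88.29°, longitude -108.29°.

88.29°, -108.29°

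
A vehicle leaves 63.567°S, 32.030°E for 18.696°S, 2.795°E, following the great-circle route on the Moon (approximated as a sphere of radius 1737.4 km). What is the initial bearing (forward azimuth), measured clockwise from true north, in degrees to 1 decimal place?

322.2°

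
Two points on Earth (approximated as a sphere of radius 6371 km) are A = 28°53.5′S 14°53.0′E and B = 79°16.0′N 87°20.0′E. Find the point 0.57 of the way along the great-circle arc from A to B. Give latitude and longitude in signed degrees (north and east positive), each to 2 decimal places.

The central angle between A and B is δ = 2.0103 rad.
With f = 0.57, the slerp weights are sin((1−f)δ)/sin δ = 0.8406 and sin(fδ)/sin δ = 1.0068.
Weighted sum of the unit vectors: (0.8406)·(0.8462,0.2249,-0.4832) + (1.0068)·(0.0087,0.1860,0.9825) = (0.7200, 0.3763, 0.5830).
Converting back: φ = atan2(z, √(x²+y²)) = 35.66°, λ = atan2(y, x) = 27.59°.

35.66°, 27.59°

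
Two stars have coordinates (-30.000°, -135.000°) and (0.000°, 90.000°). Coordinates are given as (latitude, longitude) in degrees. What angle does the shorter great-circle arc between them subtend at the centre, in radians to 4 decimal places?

2.2299 rad

Let φ₁ = -0.5236 rad, φ₂ = 0.0000 rad, and Δλ = -2.3562 rad.
Haversine: a = sin²(Δφ/2) + cos φ₁ cos φ₂ sin²(Δλ/2) = 0.0670 + (0.8660)(1.0000)(0.8536) = 0.80619.
Central angle c = 2·arcsin(√a) = 2.22985 rad.
So the angular separation is 2.2299 rad.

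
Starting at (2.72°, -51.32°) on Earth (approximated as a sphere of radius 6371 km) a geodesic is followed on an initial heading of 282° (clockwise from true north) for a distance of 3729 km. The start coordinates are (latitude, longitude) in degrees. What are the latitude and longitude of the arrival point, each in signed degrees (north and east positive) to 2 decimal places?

Angular distance δ = d/R = 3729/6371 = 0.58531 rad; initial bearing θ = 4.9218 rad.
sin φ₂ = sin φ₁ cos δ + cos φ₁ sin δ cos θ = (0.0475)(0.8335) + (0.9989)(0.5525)(0.2079) = 0.1543, so φ₂ = 8.88°.
Δλ = atan2(sin θ sin δ cos φ₁, cos δ − sin φ₁ sin φ₂) = atan2(-0.5398, 0.8262) = -33.157°.
λ₂ = -51.320° − 33.157° = -84.48°.

8.88°, -84.48°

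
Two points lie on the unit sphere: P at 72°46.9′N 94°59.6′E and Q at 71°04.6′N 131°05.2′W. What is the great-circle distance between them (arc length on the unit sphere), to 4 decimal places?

In radians: φ₁ = 1.2703, φ₂ = 1.2405, Δλ = 133.920° = 2.3373 rad.
Haversine: a = sin²(Δφ/2) + cos φ₁ cos φ₂ sin²(Δλ/2) = 0.0002 + (0.2960)(0.3243)(0.8468) = 0.08152.
Central angle c = 2·arcsin(√a) = 0.57907 rad.
On the unit sphere the arc length equals the central angle: 0.5791.

0.5791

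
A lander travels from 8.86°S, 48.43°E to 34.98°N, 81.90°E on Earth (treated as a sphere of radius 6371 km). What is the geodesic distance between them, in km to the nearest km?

In radians: φ₁ = -0.1546, φ₂ = 0.6105, Δλ = 33.470° = 0.5842 rad.
cos c = sin φ₁ sin φ₂ + cos φ₁ cos φ₂ cos Δλ = (-0.1540)(0.5733) + (0.9881)(0.8194)(0.8342) = 0.58703,
so c = arccos(0.58703) = 0.94341 rad.
Distance = R·c = 6371 × 0.9434 ≈ 6010 km.

6010 km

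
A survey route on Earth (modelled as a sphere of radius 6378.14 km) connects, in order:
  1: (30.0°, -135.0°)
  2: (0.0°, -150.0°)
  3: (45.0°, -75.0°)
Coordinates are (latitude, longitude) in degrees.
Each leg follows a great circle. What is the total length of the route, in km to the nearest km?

Leg 1→2: central angle 0.5799 rad, distance 3698.7 km.
Leg 2→3: central angle 1.3867 rad, distance 8844.9 km.
Total: 3698.7 + 8844.9 ≈ 12544 km.

12544 km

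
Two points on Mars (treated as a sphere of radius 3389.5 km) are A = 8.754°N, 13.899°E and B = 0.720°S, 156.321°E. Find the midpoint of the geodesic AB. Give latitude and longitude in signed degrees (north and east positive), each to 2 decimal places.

12.30°, 86.09°

The central angle between A and B is δ = 2.4737 rad.
With f = 0.5, the slerp weights are sin((1−f)δ)/sin δ = 1.5255 and sin(fδ)/sin δ = 1.5255.
Weighted sum of the unit vectors: (1.5255)·(0.9594,0.2374,0.1522) + (1.5255)·(-0.9157,0.4016,-0.0126) = (0.0666, 0.9748, 0.2130).
Converting back: φ = atan2(z, √(x²+y²)) = 12.30°, λ = atan2(y, x) = 86.09°.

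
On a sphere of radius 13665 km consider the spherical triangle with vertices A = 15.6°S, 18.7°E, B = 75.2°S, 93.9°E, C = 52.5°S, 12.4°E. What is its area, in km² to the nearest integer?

Side lengths (central angles): a = 0.6600, b = 0.6499, c = 1.2421 rad; semiperimeter s = 1.2760.
By l'Huilier's theorem, tan(E/4) = √[tan(s/2) tan((s−a)/2) tan((s−b)/2) tan((s−c)/2)], giving spherical excess E = 0.1438 rad.
Area = E·R² = 0.1438 × (13665)² ≈ 26857969 km².

26857969 km²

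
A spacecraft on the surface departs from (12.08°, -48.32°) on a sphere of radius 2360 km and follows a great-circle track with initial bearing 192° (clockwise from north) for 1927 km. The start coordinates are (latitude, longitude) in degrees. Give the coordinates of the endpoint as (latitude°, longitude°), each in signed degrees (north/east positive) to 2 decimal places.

Angular distance δ = d/R = 1927/2360 = 0.81653 rad; initial bearing θ = 3.3510 rad.
sin φ₂ = sin φ₁ cos δ + cos φ₁ sin δ cos θ = (0.2093)(0.6848) + (0.9779)(0.7288)(-0.9781) = -0.5538, so φ₂ = -33.63°.
Δλ = atan2(sin θ sin δ cos φ₁, cos δ − sin φ₁ sin φ₂) = atan2(-0.1482, 0.8006) = -10.484°.
λ₂ = -48.320° − 10.484° = -58.80°.

-33.63°, -58.80°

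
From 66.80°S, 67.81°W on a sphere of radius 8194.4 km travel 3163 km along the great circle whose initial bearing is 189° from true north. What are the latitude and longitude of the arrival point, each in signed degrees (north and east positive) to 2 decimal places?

-86.37°, -136.33°

Angular distance δ = d/R = 3163/8194.4 = 0.38600 rad; initial bearing θ = 3.2987 rad.
sin φ₂ = sin φ₁ cos δ + cos φ₁ sin δ cos θ = (-0.9191)(0.9264) + (0.3939)(0.3765)(-0.9877) = -0.9980, so φ₂ = -86.37°.
Δλ = atan2(sin θ sin δ cos φ₁, cos δ − sin φ₁ sin φ₂) = atan2(-0.0232, 0.0091) = -68.516°.
λ₂ = -67.810° − 68.516° = -136.33°.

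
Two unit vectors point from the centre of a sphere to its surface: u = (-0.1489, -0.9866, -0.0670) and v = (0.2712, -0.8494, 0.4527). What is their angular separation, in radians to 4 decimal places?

0.6962 rad

u·v = 0.7673; |u| = 1.0000, |v| = 1.0000.
cos θ = (u·v)/(|u||v|) = 0.7673, so θ = 0.6962 rad.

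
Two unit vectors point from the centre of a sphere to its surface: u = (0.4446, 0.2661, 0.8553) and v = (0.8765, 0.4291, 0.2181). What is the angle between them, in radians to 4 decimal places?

0.8087 rad

u·v = 0.6904; |u| = 1.0000, |v| = 1.0000.
cos θ = (u·v)/(|u||v|) = 0.6904, so θ = 0.8087 rad.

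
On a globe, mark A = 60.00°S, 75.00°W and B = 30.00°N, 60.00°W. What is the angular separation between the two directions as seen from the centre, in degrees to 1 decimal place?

In radians: φ₁ = -1.0472, φ₂ = 0.5236, Δλ = 15.000° = 0.2618 rad.
cos c = sin φ₁ sin φ₂ + cos φ₁ cos φ₂ cos Δλ = (-0.8660)(0.5000) + (0.5000)(0.8660)(0.9659) = -0.01475,
so c = arccos(-0.01475) = 1.58555 rad.
So the angular separation is 90.8°.

90.8°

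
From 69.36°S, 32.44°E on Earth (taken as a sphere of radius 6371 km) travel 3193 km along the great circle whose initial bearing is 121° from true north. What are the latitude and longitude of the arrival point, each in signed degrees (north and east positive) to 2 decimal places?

Angular distance δ = d/R = 3193/6371 = 0.50118 rad; initial bearing θ = 2.1118 rad.
sin φ₂ = sin φ₁ cos δ + cos φ₁ sin δ cos θ = (-0.9358)(0.8770) + (0.3525)(0.4805)(-0.5150) = -0.9080, so φ₂ = -65.22°.
Δλ = atan2(sin θ sin δ cos φ₁, cos δ − sin φ₁ sin φ₂) = atan2(0.1452, 0.0273) = 79.333°.
λ₂ = 32.440° + 79.333° = 111.77°.

-65.22°, 111.77°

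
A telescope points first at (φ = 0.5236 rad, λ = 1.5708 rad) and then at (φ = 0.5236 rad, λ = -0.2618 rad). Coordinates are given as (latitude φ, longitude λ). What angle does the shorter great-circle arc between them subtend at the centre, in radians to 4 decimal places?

1.5149 rad

Let φ₁ = 0.5236 rad, φ₂ = 0.5236 rad, and Δλ = -1.8326 rad.
Haversine: a = sin²(Δφ/2) + cos φ₁ cos φ₂ sin²(Δλ/2) = 0.0000 + (0.8660)(0.8660)(0.6294) = 0.47206.
Central angle c = 2·arcsin(√a) = 1.51488 rad.
So the angular separation is 1.5149 rad.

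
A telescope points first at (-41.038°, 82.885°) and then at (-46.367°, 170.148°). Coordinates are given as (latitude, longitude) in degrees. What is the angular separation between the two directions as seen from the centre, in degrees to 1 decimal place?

Let φ₁ = -0.7162 rad, φ₂ = -0.8093 rad, and Δλ = 1.5230 rad.
cos c = sin φ₁ sin φ₂ + cos φ₁ cos φ₂ cos Δλ = (-0.6566)(-0.7238) + (0.7543)(0.6900)(0.0478) = 0.50005,
so c = arccos(0.50005) = 1.04713 rad.
So the angular separation is 60.0°.

60.0°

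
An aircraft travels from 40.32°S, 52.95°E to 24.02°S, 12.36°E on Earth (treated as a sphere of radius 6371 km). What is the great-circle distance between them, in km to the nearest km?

With latitudes φ₁ = -40.320°, φ₂ = -24.020° and longitude difference Δλ = -40.590°:
cos c = sin φ₁ sin φ₂ + cos φ₁ cos φ₂ cos Δλ = (-0.6471)(-0.4071) + (0.7624)(0.9134)(0.7594) = 0.79224,
so c = arccos(0.79224) = 0.65633 rad.
Distance = R·c = 6371 × 0.6563 ≈ 4181 km.

4181 km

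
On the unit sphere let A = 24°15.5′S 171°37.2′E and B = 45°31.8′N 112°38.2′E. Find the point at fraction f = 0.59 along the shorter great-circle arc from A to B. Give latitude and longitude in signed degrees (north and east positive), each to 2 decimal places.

Central angle δ = 1.5349 rad. Interpolating on the sphere with fraction f = 0.59:
P = [sin((1−f)δ)·A + sin(fδ)·B] / sin δ = 0.5890·A + 0.7873·B in Cartesian coordinates,
giving P = (-0.7435, 0.5873, 0.3198), i.e. latitude 18.65°, longitude 141.69°.

18.65°, 141.69°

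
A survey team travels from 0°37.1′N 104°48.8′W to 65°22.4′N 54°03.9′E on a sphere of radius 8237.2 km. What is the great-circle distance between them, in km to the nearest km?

16140 km

In radians: φ₁ = 0.0108, φ₂ = 1.1410, Δλ = 158.878° = 2.7730 rad.
cos c = sin φ₁ sin φ₂ + cos φ₁ cos φ₂ cos Δλ = (0.0108)(0.9090) + (0.9999)(0.4167)(-0.9328) = -0.37888,
so c = arccos(-0.37888) = 1.95938 rad.
Distance = R·c = 8237.2 × 1.9594 ≈ 16140 km.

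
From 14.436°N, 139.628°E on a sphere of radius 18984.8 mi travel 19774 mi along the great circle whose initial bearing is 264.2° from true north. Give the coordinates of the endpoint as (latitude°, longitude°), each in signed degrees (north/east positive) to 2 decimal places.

Angular distance δ = d/R = 19774/18984.8 = 1.04157 rad; initial bearing θ = 4.6112 rad.
sin φ₂ = sin φ₁ cos δ + cos φ₁ sin δ cos θ = (0.2493)(0.5049) + (0.9684)(0.8632)(-0.1011) = 0.0414, so φ₂ = 2.37°.
Δλ = atan2(sin θ sin δ cos φ₁, cos δ − sin φ₁ sin φ₂) = atan2(-0.8317, 0.4945) = -59.262°.
λ₂ = 139.628° − 59.262° = 80.37°.

2.37°, 80.37°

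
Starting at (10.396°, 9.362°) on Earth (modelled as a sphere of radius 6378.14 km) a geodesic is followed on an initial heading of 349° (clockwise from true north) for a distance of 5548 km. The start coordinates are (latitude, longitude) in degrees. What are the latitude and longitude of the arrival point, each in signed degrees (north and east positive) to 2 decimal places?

Angular distance δ = d/R = 5548/6378.14 = 0.86985 rad; initial bearing θ = 6.0912 rad.
sin φ₂ = sin φ₁ cos δ + cos φ₁ sin δ cos θ = (0.1805)(0.6449) + (0.9836)(0.7642)(0.9816) = 0.8543, so φ₂ = 58.68°.
Δλ = atan2(sin θ sin δ cos φ₁, cos δ − sin φ₁ sin φ₂) = atan2(-0.1434, 0.4908) = -16.290°.
λ₂ = 9.362° − 16.290° = -6.93°.

58.68°, -6.93°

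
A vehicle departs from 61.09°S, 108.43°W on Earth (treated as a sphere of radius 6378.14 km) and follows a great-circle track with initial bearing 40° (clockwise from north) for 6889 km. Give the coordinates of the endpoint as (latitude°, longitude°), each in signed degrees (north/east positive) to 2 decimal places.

-4.93°, -73.75°

Angular distance δ = d/R = 6889/6378.14 = 1.08010 rad; initial bearing θ = 0.6981 rad.
sin φ₂ = sin φ₁ cos δ + cos φ₁ sin δ cos θ = (-0.8754)(0.4712) + (0.4834)(0.8820)(0.7660) = -0.0859, so φ₂ = -4.93°.
Δλ = atan2(sin θ sin δ cos φ₁, cos δ − sin φ₁ sin φ₂) = atan2(0.2741, 0.3961) = 34.684°.
λ₂ = -108.430° + 34.684° = -73.75°.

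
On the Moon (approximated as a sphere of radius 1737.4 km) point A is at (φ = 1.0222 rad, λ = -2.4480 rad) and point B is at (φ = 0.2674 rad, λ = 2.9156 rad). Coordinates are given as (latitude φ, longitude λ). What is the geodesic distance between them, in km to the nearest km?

In radians: φ₁ = 1.0222, φ₂ = 0.2674, Δλ = -52.688° = -0.9196 rad.
Haversine: a = sin²(Δφ/2) + cos φ₁ cos φ₂ sin²(Δλ/2) = 0.1358 + (0.5215)(0.9645)(0.1969) = 0.23484.
Central angle c = 2·arcsin(√a) = 1.01182 rad.
Distance = R·c = 1737.4 × 1.0118 ≈ 1758 km.

1758 km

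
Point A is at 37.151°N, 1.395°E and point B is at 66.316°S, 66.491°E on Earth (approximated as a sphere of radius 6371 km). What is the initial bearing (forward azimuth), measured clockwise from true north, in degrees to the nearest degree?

156°

With φ₁ = 0.6484, φ₂ = -1.1574, Δλ = 1.1361 rad, the forward-azimuth formula gives
θ = atan2( sin Δλ cos φ₂ , cos φ₁ sin φ₂ − sin φ₁ cos φ₂ cos Δλ ) = atan2(0.3643, -0.8321) = 156.35°.
So the initial bearing is 156°.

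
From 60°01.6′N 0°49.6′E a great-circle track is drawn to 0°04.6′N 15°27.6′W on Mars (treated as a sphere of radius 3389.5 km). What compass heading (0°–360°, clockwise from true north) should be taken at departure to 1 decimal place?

198.7°

With φ₁ = 1.0477, φ₂ = 0.0013, Δλ = -0.2843 rad, the forward-azimuth formula gives
θ = atan2( sin Δλ cos φ₂ , cos φ₁ sin φ₂ − sin φ₁ cos φ₂ cos Δλ ) = atan2(-0.2804, -0.8308) = -161.35°.
Adding 360° brings this into [0°, 360°): 198.7°.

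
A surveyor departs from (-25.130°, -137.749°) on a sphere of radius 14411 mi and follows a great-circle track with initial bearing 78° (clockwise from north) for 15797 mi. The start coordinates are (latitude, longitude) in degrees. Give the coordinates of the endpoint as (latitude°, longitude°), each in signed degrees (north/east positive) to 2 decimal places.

-1.53°, -77.25°

Angular distance δ = d/R = 15797/14411 = 1.09618 rad; initial bearing θ = 1.3614 rad.
sin φ₂ = sin φ₁ cos δ + cos φ₁ sin δ cos θ = (-0.4247)(0.4570) + (0.9053)(0.8895)(0.2079) = -0.0266, so φ₂ = -1.53°.
Δλ = atan2(sin θ sin δ cos φ₁, cos δ − sin φ₁ sin φ₂) = atan2(0.7877, 0.4457) = 60.498°.
λ₂ = -137.749° + 60.498° = -77.25°.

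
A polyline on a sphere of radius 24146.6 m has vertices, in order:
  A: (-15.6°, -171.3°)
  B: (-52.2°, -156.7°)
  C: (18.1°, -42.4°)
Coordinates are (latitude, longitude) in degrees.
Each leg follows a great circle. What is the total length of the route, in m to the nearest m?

66343 m

Leg A→B: central angle 0.6701 rad, distance 16180.8 m.
Leg B→C: central angle 2.0774 rad, distance 50162.5 m.
Total: 16180.8 + 50162.5 ≈ 66343 m.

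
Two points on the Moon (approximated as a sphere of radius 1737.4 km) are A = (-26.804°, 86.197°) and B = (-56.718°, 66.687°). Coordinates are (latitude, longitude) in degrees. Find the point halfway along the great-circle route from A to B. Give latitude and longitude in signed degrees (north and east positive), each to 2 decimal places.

Central angle δ = 0.5760 rad. Interpolating on the sphere with fraction f = 0.5:
P = [sin((1−f)δ)·A + sin(fδ)·B] / sin δ = 0.5215·A + 0.5215·B in Cartesian coordinates,
giving P = (0.1441, 0.7272, -0.6711), i.e. latitude -42.15°, longitude 78.79°.

-42.15°, 78.79°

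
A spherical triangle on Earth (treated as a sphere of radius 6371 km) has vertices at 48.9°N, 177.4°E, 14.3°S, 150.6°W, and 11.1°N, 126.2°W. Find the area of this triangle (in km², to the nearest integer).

14818604 km²

Side lengths (central angles): a = 0.6122, b = 1.0448, c = 1.2089 rad; semiperimeter s = 1.4329.
By l'Huilier's theorem, tan(E/4) = √[tan(s/2) tan((s−a)/2) tan((s−b)/2) tan((s−c)/2)], giving spherical excess E = 0.3651 rad.
Area = E·R² = 0.3651 × (6371)² ≈ 14818604 km².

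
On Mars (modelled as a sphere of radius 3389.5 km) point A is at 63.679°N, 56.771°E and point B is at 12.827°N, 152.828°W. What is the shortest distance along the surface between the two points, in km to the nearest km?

5927 km

Let φ₁ = 1.1114 rad, φ₂ = 0.2239 rad, and Δλ = 2.6250 rad.
Haversine: a = sin²(Δφ/2) + cos φ₁ cos φ₂ sin²(Δλ/2) = 0.1843 + (0.4434)(0.9750)(0.9348) = 0.58846.
Central angle c = 2·arcsin(√a) = 1.74866 rad.
Distance = R·c = 3389.5 × 1.7487 ≈ 5927 km.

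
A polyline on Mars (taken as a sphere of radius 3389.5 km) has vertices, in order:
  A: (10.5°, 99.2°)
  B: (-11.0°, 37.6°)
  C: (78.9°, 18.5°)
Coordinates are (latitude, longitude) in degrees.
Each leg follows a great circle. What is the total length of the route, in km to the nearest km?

9193 km

Leg A→B: central angle 1.1326 rad, distance 3839.0 km.
Leg B→C: central angle 1.5795 rad, distance 5353.6 km.
Total: 3839.0 + 5353.6 ≈ 9193 km.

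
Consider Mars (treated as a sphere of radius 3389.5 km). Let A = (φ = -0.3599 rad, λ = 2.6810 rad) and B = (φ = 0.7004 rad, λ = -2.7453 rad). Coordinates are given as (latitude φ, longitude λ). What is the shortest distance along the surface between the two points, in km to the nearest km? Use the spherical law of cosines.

4497 km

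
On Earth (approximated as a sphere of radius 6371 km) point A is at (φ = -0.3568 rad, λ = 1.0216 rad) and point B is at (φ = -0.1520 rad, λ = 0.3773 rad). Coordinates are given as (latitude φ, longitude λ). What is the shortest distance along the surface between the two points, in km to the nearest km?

Let φ₁ = -0.3568 rad, φ₂ = -0.1520 rad, and Δλ = -0.6443 rad.
cos c = sin φ₁ sin φ₂ + cos φ₁ cos φ₂ cos Δλ = (-0.3493)(-0.1514) + (0.9370)(0.9885)(0.7995) = 0.79341,
so c = arccos(0.79341) = 0.65440 rad.
Distance = R·c = 6371 × 0.6544 ≈ 4169 km.

4169 km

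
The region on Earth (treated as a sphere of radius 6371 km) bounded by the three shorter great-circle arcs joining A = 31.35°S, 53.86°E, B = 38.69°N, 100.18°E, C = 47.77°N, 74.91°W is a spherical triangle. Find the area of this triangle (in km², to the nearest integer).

89815244 km²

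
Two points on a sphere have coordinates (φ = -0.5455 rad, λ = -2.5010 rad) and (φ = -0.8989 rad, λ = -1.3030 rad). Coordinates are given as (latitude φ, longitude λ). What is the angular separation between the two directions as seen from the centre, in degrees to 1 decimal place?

53.1°

With latitudes φ₁ = -31.255°, φ₂ = -51.503° and longitude difference Δλ = 68.640°:
cos c = sin φ₁ sin φ₂ + cos φ₁ cos φ₂ cos Δλ = (-0.5188)(-0.7826) + (0.8549)(0.6225)(0.3642) = 0.59988,
so c = arccos(0.59988) = 0.92744 rad.
So the angular separation is 53.1°.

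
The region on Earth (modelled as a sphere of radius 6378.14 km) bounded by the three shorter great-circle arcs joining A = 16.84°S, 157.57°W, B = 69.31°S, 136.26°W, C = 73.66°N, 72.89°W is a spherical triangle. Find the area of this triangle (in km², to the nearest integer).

50492682 km²

Side lengths (central angles): a = 2.5928, b = 1.8266, c = 0.9446 rad; semiperimeter s = 2.6820.
By l'Huilier's theorem, tan(E/4) = √[tan(s/2) tan((s−a)/2) tan((s−b)/2) tan((s−c)/2)], giving spherical excess E = 1.2412 rad.
Area = E·R² = 1.2412 × (6378.14)² ≈ 50492682 km².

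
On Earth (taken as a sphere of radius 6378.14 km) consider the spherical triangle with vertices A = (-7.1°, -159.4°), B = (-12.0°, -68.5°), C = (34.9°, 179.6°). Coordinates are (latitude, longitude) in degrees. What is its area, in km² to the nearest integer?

Side lengths (central angles): a = 2.0022, b = 0.8106, c = 1.5603 rad; semiperimeter s = 2.1866.
By l'Huilier's theorem, tan(E/4) = √[tan(s/2) tan((s−a)/2) tan((s−b)/2) tan((s−c)/2)], giving spherical excess E = 0.8587 rad.
Area = E·R² = 0.8587 × (6378.14)² ≈ 34932090 km².

34932090 km²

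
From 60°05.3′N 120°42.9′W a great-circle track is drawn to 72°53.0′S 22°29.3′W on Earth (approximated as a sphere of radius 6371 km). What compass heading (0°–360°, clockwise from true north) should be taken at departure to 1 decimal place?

146.5°

With φ₁ = 1.0487, φ₂ = -1.2721, Δλ = 1.7144 rad, the forward-azimuth formula gives
θ = atan2( sin Δλ cos φ₂ , cos φ₁ sin φ₂ − sin φ₁ cos φ₂ cos Δλ ) = atan2(0.2913, -0.4401) = 146.50°.
So the initial bearing is 146.5°.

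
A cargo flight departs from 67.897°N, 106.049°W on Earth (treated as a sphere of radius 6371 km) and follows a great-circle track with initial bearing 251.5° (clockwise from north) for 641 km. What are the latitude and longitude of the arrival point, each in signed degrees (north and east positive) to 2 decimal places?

Angular distance δ = d/R = 641/6371 = 0.10061 rad; initial bearing θ = 4.3895 rad.
sin φ₂ = sin φ₁ cos δ + cos φ₁ sin δ cos θ = (0.9265)(0.9949) + (0.3763)(0.1004)(-0.3173) = 0.9098, so φ₂ = 65.48°.
Δλ = atan2(sin θ sin δ cos φ₁, cos δ − sin φ₁ sin φ₂) = atan2(-0.0358, 0.1520) = -13.270°.
λ₂ = -106.049° − 13.270° = -119.32°.

65.48°, -119.32°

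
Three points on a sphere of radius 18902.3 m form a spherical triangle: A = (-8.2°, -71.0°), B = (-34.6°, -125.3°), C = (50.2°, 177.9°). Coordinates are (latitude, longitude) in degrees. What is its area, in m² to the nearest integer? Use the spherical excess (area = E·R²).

Side lengths (central angles): a = 1.7191, b = 1.9152, c = 0.9807 rad; semiperimeter s = 2.3075.
By l'Huilier's theorem, tan(E/4) = √[tan(s/2) tan((s−a)/2) tan((s−b)/2) tan((s−c)/2)], giving spherical excess E = 1.2602 rad.
Area = E·R² = 1.2602 × (18902.3)² ≈ 450278652 m².

450278652 m²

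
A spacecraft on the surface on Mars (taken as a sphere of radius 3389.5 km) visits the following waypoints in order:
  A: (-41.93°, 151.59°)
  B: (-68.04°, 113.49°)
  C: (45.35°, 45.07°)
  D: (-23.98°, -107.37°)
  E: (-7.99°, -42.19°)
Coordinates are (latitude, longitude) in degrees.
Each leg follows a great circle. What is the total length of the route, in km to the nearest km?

21920 km

Leg A→B: central angle 0.5760 rad, distance 1952.2 km.
Leg B→C: central angle 2.1690 rad, distance 7351.7 km.
Leg C→D: central angle 2.6029 rad, distance 8822.6 km.
Leg D→E: central angle 1.1193 rad, distance 3793.9 km.
Total: 1952.2 + 7351.7 + 8822.6 + 3793.9 ≈ 21920 km.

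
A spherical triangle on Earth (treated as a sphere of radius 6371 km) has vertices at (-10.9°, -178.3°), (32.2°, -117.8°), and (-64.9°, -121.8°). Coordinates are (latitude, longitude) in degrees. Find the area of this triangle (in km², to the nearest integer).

Side lengths (central angles): a = 1.6956, b = 1.1580, c = 1.2573 rad; semiperimeter s = 2.0555.
By l'Huilier's theorem, tan(E/4) = √[tan(s/2) tan((s−a)/2) tan((s−b)/2) tan((s−c)/2)], giving spherical excess E = 0.9700 rad.
Area = E·R² = 0.9700 × (6371)² ≈ 39370486 km².

39370486 km²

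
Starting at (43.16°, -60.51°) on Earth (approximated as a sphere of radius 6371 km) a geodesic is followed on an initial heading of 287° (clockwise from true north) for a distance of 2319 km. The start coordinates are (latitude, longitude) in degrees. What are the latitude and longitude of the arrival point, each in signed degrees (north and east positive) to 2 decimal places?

45.66°, -89.66°

Angular distance δ = d/R = 2319/6371 = 0.36399 rad; initial bearing θ = 5.0091 rad.
sin φ₂ = sin φ₁ cos δ + cos φ₁ sin δ cos θ = (0.6840)(0.9345) + (0.7294)(0.3560)(0.2924) = 0.7151, so φ₂ = 45.66°.
Δλ = atan2(sin θ sin δ cos φ₁, cos δ − sin φ₁ sin φ₂) = atan2(-0.2483, 0.4453) = -29.149°.
λ₂ = -60.510° − 29.149° = -89.66°.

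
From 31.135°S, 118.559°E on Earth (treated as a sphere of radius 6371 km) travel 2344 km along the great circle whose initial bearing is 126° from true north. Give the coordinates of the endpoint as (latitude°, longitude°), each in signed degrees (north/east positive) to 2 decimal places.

Angular distance δ = d/R = 2344/6371 = 0.36792 rad; initial bearing θ = 2.1991 rad.
sin φ₂ = sin φ₁ cos δ + cos φ₁ sin δ cos θ = (-0.5171)(0.9331) + (0.8560)(0.3597)(-0.5878) = -0.6634, so φ₂ = -41.56°.
Δλ = atan2(sin θ sin δ cos φ₁, cos δ − sin φ₁ sin φ₂) = atan2(0.2491, 0.5901) = 22.885°.
λ₂ = 118.559° + 22.885° = 141.44°.

-41.56°, 141.44°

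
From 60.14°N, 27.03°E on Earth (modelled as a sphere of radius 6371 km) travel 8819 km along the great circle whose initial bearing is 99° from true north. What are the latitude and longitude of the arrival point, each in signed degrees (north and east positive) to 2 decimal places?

Angular distance δ = d/R = 8819/6371 = 1.38424 rad; initial bearing θ = 1.7279 rad.
sin φ₂ = sin φ₁ cos δ + cos φ₁ sin δ cos θ = (0.8672)(0.1855) + (0.4979)(0.9826)(-0.1564) = 0.0843, so φ₂ = 4.84°.
Δλ = atan2(sin θ sin δ cos φ₁, cos δ − sin φ₁ sin φ₂) = atan2(0.4832, 0.1124) = 76.911°.
λ₂ = 27.030° + 76.911° = 103.94°.

4.84°, 103.94°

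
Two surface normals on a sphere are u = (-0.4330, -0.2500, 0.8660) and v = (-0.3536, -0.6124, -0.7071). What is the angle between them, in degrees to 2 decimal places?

u·v = -0.3061; |u| = 1.0000, |v| = 1.0000.
cos θ = (u·v)/(|u||v|) = -0.3061, so θ = 107.83°.

107.83°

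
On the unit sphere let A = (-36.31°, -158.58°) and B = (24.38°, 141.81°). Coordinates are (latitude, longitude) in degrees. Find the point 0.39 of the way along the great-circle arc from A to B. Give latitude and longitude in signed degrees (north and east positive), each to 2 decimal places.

Central angle δ = 1.4436 rad. Interpolating on the sphere with fraction f = 0.39:
P = [sin((1−f)δ)·A + sin(fδ)·B] / sin δ = 0.7774·A + 0.5381·B in Cartesian coordinates,
giving P = (-0.9684, 0.0742, -0.2382), i.e. latitude -13.78°, longitude 175.62°.

-13.78°, 175.62°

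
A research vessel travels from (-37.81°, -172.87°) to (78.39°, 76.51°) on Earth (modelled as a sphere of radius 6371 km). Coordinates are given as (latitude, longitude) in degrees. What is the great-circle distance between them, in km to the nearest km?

Let φ₁ = -0.6599 rad, φ₂ = 1.3682 rad, and Δλ = -1.9307 rad.
cos c = sin φ₁ sin φ₂ + cos φ₁ cos φ₂ cos Δλ = (-0.6130)(0.9795) + (0.7900)(0.2012)(-0.3522) = -0.65650,
so c = arccos(-0.65650) = 2.28696 rad.
Distance = R·c = 6371 × 2.2870 ≈ 14570 km.

14570 km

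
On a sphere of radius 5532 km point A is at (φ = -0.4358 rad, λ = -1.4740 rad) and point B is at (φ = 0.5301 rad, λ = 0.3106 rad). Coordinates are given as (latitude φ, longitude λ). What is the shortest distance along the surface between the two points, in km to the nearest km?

With latitudes φ₁ = -24.970°, φ₂ = 30.372° and longitude difference Δλ = 102.250°:
cos c = sin φ₁ sin φ₂ + cos φ₁ cos φ₂ cos Δλ = (-0.4221)(0.5056) + (0.9065)(0.8628)(-0.2122) = -0.37939,
so c = arccos(-0.37939) = 1.95993 rad.
Distance = R·c = 5532 × 1.9599 ≈ 10842 km.

10842 km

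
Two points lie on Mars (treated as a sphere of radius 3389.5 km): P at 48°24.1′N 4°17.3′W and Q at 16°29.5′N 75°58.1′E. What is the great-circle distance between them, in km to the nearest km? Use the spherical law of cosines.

4220 km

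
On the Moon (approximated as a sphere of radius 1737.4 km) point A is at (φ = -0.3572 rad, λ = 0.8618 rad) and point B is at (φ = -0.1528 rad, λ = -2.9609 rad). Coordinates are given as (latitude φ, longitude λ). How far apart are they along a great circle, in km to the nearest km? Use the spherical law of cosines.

Let φ₁ = -0.3572 rad, φ₂ = -0.1528 rad, and Δλ = 2.4605 rad.
cos c = sin φ₁ sin φ₂ + cos φ₁ cos φ₂ cos Δλ = (-0.3497)(-0.1522) + (0.9369)(0.9883)(-0.7769) = -0.66614,
so c = arccos(-0.66614) = 2.29982 rad.
Distance = R·c = 1737.4 × 2.2998 ≈ 3996 km.

3996 km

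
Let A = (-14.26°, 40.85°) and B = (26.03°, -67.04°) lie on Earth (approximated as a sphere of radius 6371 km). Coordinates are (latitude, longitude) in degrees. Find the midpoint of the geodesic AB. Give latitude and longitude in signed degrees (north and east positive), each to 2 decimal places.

The central angle between A and B is δ = 1.9559 rad.
With f = 0.5, the slerp weights are sin((1−f)δ)/sin δ = 0.8949 and sin(fδ)/sin δ = 0.8949.
Weighted sum of the unit vectors: (0.8949)·(0.7331,0.6339,-0.2463) + (0.8949)·(0.3505,-0.8274,0.4388) = (0.9697, -0.1731, 0.1723).
Converting back: φ = atan2(z, √(x²+y²)) = 9.92°, λ = atan2(y, x) = -10.12°.

9.92°, -10.12°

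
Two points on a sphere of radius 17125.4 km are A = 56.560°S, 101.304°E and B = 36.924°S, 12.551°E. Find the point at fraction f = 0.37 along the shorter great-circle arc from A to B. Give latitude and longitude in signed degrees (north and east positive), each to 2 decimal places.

-58.20°, 60.08°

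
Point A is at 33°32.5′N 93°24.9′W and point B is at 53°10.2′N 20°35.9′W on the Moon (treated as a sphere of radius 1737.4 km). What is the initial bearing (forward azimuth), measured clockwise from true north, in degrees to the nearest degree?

With φ₁ = 0.5854, φ₂ = 0.9280, Δλ = 1.2709 rad, the forward-azimuth formula gives
θ = atan2( sin Δλ cos φ₂ , cos φ₁ sin φ₂ − sin φ₁ cos φ₂ cos Δλ ) = atan2(0.5727, 0.5693) = 45.17°.
So the initial bearing is 45°.

45°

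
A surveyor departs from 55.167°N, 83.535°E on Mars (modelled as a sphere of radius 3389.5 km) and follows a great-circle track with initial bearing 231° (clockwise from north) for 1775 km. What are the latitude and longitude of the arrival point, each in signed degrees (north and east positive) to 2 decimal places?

32.08°, 56.24°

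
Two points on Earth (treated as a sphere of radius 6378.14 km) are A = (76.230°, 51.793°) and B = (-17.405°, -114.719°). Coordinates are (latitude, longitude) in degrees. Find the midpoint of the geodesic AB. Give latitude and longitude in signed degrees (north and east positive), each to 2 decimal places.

42.84°, -110.33°

The central angle between A and B is δ = 2.1076 rad.
With f = 0.5, the slerp weights are sin((1−f)δ)/sin δ = 1.0116 and sin(fδ)/sin δ = 1.0116.
Weighted sum of the unit vectors: (1.0116)·(0.1472,0.1870,0.9713) + (1.0116)·(-0.3990,-0.8668,-0.2991) = (-0.2547, -0.6876, 0.6799).
Converting back: φ = atan2(z, √(x²+y²)) = 42.84°, λ = atan2(y, x) = -110.33°.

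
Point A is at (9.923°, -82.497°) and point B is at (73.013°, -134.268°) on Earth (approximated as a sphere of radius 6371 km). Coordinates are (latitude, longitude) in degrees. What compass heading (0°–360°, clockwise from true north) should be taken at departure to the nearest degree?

With φ₁ = 0.1732, φ₂ = 1.2743, Δλ = -0.9036 rad, the forward-azimuth formula gives
θ = atan2( sin Δλ cos φ₂ , cos φ₁ sin φ₂ − sin φ₁ cos φ₂ cos Δλ ) = atan2(-0.2295, 0.9109) = -14.14°.
Adding 360° brings this into [0°, 360°): 346°.

346°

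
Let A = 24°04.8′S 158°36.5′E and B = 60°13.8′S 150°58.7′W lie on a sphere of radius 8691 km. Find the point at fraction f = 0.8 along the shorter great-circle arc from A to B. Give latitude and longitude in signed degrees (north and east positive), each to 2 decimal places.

-55.17°, -167.19°

Central angle δ = 0.8723 rad. Interpolating on the sphere with fraction f = 0.8:
P = [sin((1−f)δ)·A + sin(fδ)·B] / sin δ = 0.2267·A + 0.8391·B in Cartesian coordinates,
giving P = (-0.5570, -0.1266, -0.8208), i.e. latitude -55.17°, longitude -167.19°.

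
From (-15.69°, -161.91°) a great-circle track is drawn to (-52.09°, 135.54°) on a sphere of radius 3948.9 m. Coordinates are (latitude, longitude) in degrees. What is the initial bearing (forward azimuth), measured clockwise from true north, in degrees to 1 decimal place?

218.6°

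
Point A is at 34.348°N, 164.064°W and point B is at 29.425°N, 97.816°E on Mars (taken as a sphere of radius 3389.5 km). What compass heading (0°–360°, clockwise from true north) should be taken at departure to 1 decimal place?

298.9°

Δλ = -98.120° = -1.7125 rad.
y = sin Δλ · cos φ₂ = (-0.9900)(0.8710) = -0.8623
x = cos φ₁ sin φ₂ − sin φ₁ cos φ₂ cos Δλ = (0.8256)(0.4913) − (0.5642)(0.8710)(-0.1412) = 0.4750
θ = atan2(y, x) = -61.15°; adding 360° gives 298.9°.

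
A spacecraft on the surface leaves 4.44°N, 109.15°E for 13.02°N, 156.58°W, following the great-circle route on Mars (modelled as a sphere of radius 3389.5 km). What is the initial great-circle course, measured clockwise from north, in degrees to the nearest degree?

With φ₁ = 0.0775, φ₂ = 0.2272, Δλ = 1.6453 rad, the forward-azimuth formula gives
θ = atan2( sin Δλ cos φ₂ , cos φ₁ sin φ₂ − sin φ₁ cos φ₂ cos Δλ ) = atan2(0.9716, 0.2302) = 76.67°.
So the initial bearing is 77°.

77°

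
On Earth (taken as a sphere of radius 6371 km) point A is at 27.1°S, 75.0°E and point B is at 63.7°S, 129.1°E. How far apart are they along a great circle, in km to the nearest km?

In radians: φ₁ = -0.4730, φ₂ = -1.1118, Δλ = 54.100° = 0.9442 rad.
cos c = sin φ₁ sin φ₂ + cos φ₁ cos φ₂ cos Δλ = (-0.4555)(-0.8965) + (0.8902)(0.4431)(0.5864) = 0.63967,
so c = arccos(0.63967) = 0.87673 rad.
Distance = R·c = 6371 × 0.8767 ≈ 5586 km.

5586 km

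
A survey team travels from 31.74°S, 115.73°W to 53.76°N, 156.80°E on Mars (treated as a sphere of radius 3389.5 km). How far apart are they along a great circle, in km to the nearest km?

Let φ₁ = -0.5540 rad, φ₂ = 0.9383 rad, and Δλ = -1.5266 rad.
cos c = sin φ₁ sin φ₂ + cos φ₁ cos φ₂ cos Δλ = (-0.5261)(0.8065) + (0.8504)(0.5912)(0.0441) = -0.40210,
so c = arccos(-0.40210) = 1.98461 rad.
Distance = R·c = 3389.5 × 1.9846 ≈ 6727 km.

6727 km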